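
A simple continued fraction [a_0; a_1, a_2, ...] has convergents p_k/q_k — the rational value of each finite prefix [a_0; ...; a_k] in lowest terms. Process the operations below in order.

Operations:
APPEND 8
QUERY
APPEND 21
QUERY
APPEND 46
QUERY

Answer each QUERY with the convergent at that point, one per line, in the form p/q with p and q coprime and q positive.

APPEND 8: p_0 = 8·1 + 0 = 8, q_0 = 8·0 + 1 = 1 → 8/1
APPEND 21: p_1 = 21·8 + 1 = 169, q_1 = 21·1 + 0 = 21 → 169/21
APPEND 46: p_2 = 46·169 + 8 = 7782, q_2 = 46·21 + 1 = 967 → 7782/967

8/1
169/21
7782/967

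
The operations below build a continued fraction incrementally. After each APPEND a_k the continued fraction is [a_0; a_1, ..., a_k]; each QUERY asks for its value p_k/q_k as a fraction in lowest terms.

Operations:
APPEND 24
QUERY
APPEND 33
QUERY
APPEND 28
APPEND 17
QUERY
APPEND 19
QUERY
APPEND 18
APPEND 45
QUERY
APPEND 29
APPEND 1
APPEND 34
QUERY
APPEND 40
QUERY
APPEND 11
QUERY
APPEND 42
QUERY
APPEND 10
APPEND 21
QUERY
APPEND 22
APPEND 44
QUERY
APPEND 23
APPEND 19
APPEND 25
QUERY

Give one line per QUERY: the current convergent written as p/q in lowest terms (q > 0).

24/1
793/33
378669/15758
7216939/300327
5869977634/244274307
6162166463051/256433505583
246662888134631/10264673874174
2719453935943992/113167846121497
114463728197782295/4763314210977048
24208955182386888077/1007435823284708565
23508961268113100292061/978306150400941846473
258217894315481299949792089/10745525983534511354021961

APPEND 24: p_0 = 24·1 + 0 = 24, q_0 = 24·0 + 1 = 1 → 24/1
APPEND 33: p_1 = 33·24 + 1 = 793, q_1 = 33·1 + 0 = 33 → 793/33
APPEND 28: p_2 = 28·793 + 24 = 22228, q_2 = 28·33 + 1 = 925 → 22228/925
APPEND 17: p_3 = 17·22228 + 793 = 378669, q_3 = 17·925 + 33 = 15758 → 378669/15758
APPEND 19: p_4 = 19·378669 + 22228 = 7216939, q_4 = 19·15758 + 925 = 300327 → 7216939/300327
APPEND 18: p_5 = 18·7216939 + 378669 = 130283571, q_5 = 18·300327 + 15758 = 5421644 → 130283571/5421644
APPEND 45: p_6 = 45·130283571 + 7216939 = 5869977634, q_6 = 45·5421644 + 300327 = 244274307 → 5869977634/244274307
APPEND 29: p_7 = 29·5869977634 + 130283571 = 170359634957, q_7 = 29·244274307 + 5421644 = 7089376547 → 170359634957/7089376547
APPEND 1: p_8 = 1·170359634957 + 5869977634 = 176229612591, q_8 = 1·7089376547 + 244274307 = 7333650854 → 176229612591/7333650854
APPEND 34: p_9 = 34·176229612591 + 170359634957 = 6162166463051, q_9 = 34·7333650854 + 7089376547 = 256433505583 → 6162166463051/256433505583
APPEND 40: p_10 = 40·6162166463051 + 176229612591 = 246662888134631, q_10 = 40·256433505583 + 7333650854 = 10264673874174 → 246662888134631/10264673874174
APPEND 11: p_11 = 11·246662888134631 + 6162166463051 = 2719453935943992, q_11 = 11·10264673874174 + 256433505583 = 113167846121497 → 2719453935943992/113167846121497
APPEND 42: p_12 = 42·2719453935943992 + 246662888134631 = 114463728197782295, q_12 = 42·113167846121497 + 10264673874174 = 4763314210977048 → 114463728197782295/4763314210977048
APPEND 10: p_13 = 10·114463728197782295 + 2719453935943992 = 1147356735913766942, q_13 = 10·4763314210977048 + 113167846121497 = 47746309955891977 → 1147356735913766942/47746309955891977
APPEND 21: p_14 = 21·1147356735913766942 + 114463728197782295 = 24208955182386888077, q_14 = 21·47746309955891977 + 4763314210977048 = 1007435823284708565 → 24208955182386888077/1007435823284708565
APPEND 22: p_15 = 22·24208955182386888077 + 1147356735913766942 = 533744370748425304636, q_15 = 22·1007435823284708565 + 47746309955891977 = 22211334422219480407 → 533744370748425304636/22211334422219480407
APPEND 44: p_16 = 44·533744370748425304636 + 24208955182386888077 = 23508961268113100292061, q_16 = 44·22211334422219480407 + 1007435823284708565 = 978306150400941846473 → 23508961268113100292061/978306150400941846473
APPEND 23: p_17 = 23·23508961268113100292061 + 533744370748425304636 = 541239853537349732022039, q_17 = 23·978306150400941846473 + 22211334422219480407 = 22523252793643881949286 → 541239853537349732022039/22523252793643881949286
APPEND 19: p_18 = 19·541239853537349732022039 + 23508961268113100292061 = 10307066178477758008710802, q_18 = 19·22523252793643881949286 + 978306150400941846473 = 428920109229634698882907 → 10307066178477758008710802/428920109229634698882907
APPEND 25: p_19 = 25·10307066178477758008710802 + 541239853537349732022039 = 258217894315481299949792089, q_19 = 25·428920109229634698882907 + 22523252793643881949286 = 10745525983534511354021961 → 258217894315481299949792089/10745525983534511354021961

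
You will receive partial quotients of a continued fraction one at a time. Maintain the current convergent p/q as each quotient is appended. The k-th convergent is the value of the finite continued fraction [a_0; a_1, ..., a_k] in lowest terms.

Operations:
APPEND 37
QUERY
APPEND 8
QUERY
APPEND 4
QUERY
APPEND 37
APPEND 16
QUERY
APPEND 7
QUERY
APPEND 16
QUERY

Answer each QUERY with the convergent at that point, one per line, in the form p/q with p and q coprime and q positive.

APPEND 37: p_0 = 37·1 + 0 = 37, q_0 = 37·0 + 1 = 1 → 37/1
APPEND 8: p_1 = 8·37 + 1 = 297, q_1 = 8·1 + 0 = 8 → 297/8
APPEND 4: p_2 = 4·297 + 37 = 1225, q_2 = 4·8 + 1 = 33 → 1225/33
APPEND 37: p_3 = 37·1225 + 297 = 45622, q_3 = 37·33 + 8 = 1229 → 45622/1229
APPEND 16: p_4 = 16·45622 + 1225 = 731177, q_4 = 16·1229 + 33 = 19697 → 731177/19697
APPEND 7: p_5 = 7·731177 + 45622 = 5163861, q_5 = 7·19697 + 1229 = 139108 → 5163861/139108
APPEND 16: p_6 = 16·5163861 + 731177 = 83352953, q_6 = 16·139108 + 19697 = 2245425 → 83352953/2245425

37/1
297/8
1225/33
731177/19697
5163861/139108
83352953/2245425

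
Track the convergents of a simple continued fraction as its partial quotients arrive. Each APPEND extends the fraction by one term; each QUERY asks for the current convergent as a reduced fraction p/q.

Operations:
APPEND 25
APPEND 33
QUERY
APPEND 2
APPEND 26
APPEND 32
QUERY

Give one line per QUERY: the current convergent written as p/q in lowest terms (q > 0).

826/33
1423373/56867

APPEND 25: p_0 = 25·1 + 0 = 25, q_0 = 25·0 + 1 = 1 → 25/1
APPEND 33: p_1 = 33·25 + 1 = 826, q_1 = 33·1 + 0 = 33 → 826/33
APPEND 2: p_2 = 2·826 + 25 = 1677, q_2 = 2·33 + 1 = 67 → 1677/67
APPEND 26: p_3 = 26·1677 + 826 = 44428, q_3 = 26·67 + 33 = 1775 → 44428/1775
APPEND 32: p_4 = 32·44428 + 1677 = 1423373, q_4 = 32·1775 + 67 = 56867 → 1423373/56867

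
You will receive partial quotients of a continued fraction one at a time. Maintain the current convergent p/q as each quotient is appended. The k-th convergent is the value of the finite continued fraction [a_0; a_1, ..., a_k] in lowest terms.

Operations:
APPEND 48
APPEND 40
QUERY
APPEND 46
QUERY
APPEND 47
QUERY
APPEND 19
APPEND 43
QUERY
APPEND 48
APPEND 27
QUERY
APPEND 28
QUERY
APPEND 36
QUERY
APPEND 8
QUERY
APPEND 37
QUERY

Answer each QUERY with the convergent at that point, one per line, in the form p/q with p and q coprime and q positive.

APPEND 48: p_0 = 48·1 + 0 = 48, q_0 = 48·0 + 1 = 1 → 48/1
APPEND 40: p_1 = 40·48 + 1 = 1921, q_1 = 40·1 + 0 = 40 → 1921/40
APPEND 46: p_2 = 46·1921 + 48 = 88414, q_2 = 46·40 + 1 = 1841 → 88414/1841
APPEND 47: p_3 = 47·88414 + 1921 = 4157379, q_3 = 47·1841 + 40 = 86567 → 4157379/86567
APPEND 19: p_4 = 19·4157379 + 88414 = 79078615, q_4 = 19·86567 + 1841 = 1646614 → 79078615/1646614
APPEND 43: p_5 = 43·79078615 + 4157379 = 3404537824, q_5 = 43·1646614 + 86567 = 70890969 → 3404537824/70890969
APPEND 48: p_6 = 48·3404537824 + 79078615 = 163496894167, q_6 = 48·70890969 + 1646614 = 3404413126 → 163496894167/3404413126
APPEND 27: p_7 = 27·163496894167 + 3404537824 = 4417820680333, q_7 = 27·3404413126 + 70890969 = 91990045371 → 4417820680333/91990045371
APPEND 28: p_8 = 28·4417820680333 + 163496894167 = 123862475943491, q_8 = 28·91990045371 + 3404413126 = 2579125683514 → 123862475943491/2579125683514
APPEND 36: p_9 = 36·123862475943491 + 4417820680333 = 4463466954646009, q_9 = 36·2579125683514 + 91990045371 = 92940514651875 → 4463466954646009/92940514651875
APPEND 8: p_10 = 8·4463466954646009 + 123862475943491 = 35831598113111563, q_10 = 8·92940514651875 + 2579125683514 = 746103242898514 → 35831598113111563/746103242898514
APPEND 37: p_11 = 37·35831598113111563 + 4463466954646009 = 1330232597139773840, q_11 = 37·746103242898514 + 92940514651875 = 27698760501896893 → 1330232597139773840/27698760501896893

1921/40
88414/1841
4157379/86567
3404537824/70890969
4417820680333/91990045371
123862475943491/2579125683514
4463466954646009/92940514651875
35831598113111563/746103242898514
1330232597139773840/27698760501896893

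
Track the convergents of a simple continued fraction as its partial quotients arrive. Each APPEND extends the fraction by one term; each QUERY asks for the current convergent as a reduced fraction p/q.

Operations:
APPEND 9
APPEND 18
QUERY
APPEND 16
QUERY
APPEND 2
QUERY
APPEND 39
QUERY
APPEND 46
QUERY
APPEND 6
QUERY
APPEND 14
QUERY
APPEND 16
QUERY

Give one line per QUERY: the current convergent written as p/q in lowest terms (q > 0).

APPEND 9: p_0 = 9·1 + 0 = 9, q_0 = 9·0 + 1 = 1 → 9/1
APPEND 18: p_1 = 18·9 + 1 = 163, q_1 = 18·1 + 0 = 18 → 163/18
APPEND 16: p_2 = 16·163 + 9 = 2617, q_2 = 16·18 + 1 = 289 → 2617/289
APPEND 2: p_3 = 2·2617 + 163 = 5397, q_3 = 2·289 + 18 = 596 → 5397/596
APPEND 39: p_4 = 39·5397 + 2617 = 213100, q_4 = 39·596 + 289 = 23533 → 213100/23533
APPEND 46: p_5 = 46·213100 + 5397 = 9807997, q_5 = 46·23533 + 596 = 1083114 → 9807997/1083114
APPEND 6: p_6 = 6·9807997 + 213100 = 59061082, q_6 = 6·1083114 + 23533 = 6522217 → 59061082/6522217
APPEND 14: p_7 = 14·59061082 + 9807997 = 836663145, q_7 = 14·6522217 + 1083114 = 92394152 → 836663145/92394152
APPEND 16: p_8 = 16·836663145 + 59061082 = 13445671402, q_8 = 16·92394152 + 6522217 = 1484828649 → 13445671402/1484828649

163/18
2617/289
5397/596
213100/23533
9807997/1083114
59061082/6522217
836663145/92394152
13445671402/1484828649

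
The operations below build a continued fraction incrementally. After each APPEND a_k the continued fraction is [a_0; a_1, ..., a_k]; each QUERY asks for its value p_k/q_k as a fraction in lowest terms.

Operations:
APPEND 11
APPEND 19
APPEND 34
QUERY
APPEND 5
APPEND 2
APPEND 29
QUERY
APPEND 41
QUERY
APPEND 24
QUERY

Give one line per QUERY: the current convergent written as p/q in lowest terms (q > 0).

7151/647
2329314/210749
95580955/8647864
2296272234/207759485

APPEND 11: p_0 = 11·1 + 0 = 11, q_0 = 11·0 + 1 = 1 → 11/1
APPEND 19: p_1 = 19·11 + 1 = 210, q_1 = 19·1 + 0 = 19 → 210/19
APPEND 34: p_2 = 34·210 + 11 = 7151, q_2 = 34·19 + 1 = 647 → 7151/647
APPEND 5: p_3 = 5·7151 + 210 = 35965, q_3 = 5·647 + 19 = 3254 → 35965/3254
APPEND 2: p_4 = 2·35965 + 7151 = 79081, q_4 = 2·3254 + 647 = 7155 → 79081/7155
APPEND 29: p_5 = 29·79081 + 35965 = 2329314, q_5 = 29·7155 + 3254 = 210749 → 2329314/210749
APPEND 41: p_6 = 41·2329314 + 79081 = 95580955, q_6 = 41·210749 + 7155 = 8647864 → 95580955/8647864
APPEND 24: p_7 = 24·95580955 + 2329314 = 2296272234, q_7 = 24·8647864 + 210749 = 207759485 → 2296272234/207759485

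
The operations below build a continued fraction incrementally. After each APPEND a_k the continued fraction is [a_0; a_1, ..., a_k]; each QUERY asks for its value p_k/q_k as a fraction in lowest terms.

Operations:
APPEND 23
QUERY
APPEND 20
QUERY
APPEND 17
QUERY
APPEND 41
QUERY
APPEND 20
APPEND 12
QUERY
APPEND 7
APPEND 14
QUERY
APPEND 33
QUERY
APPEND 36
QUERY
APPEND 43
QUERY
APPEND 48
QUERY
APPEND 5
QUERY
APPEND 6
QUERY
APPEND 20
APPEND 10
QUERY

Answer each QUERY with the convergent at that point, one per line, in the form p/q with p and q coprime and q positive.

23/1
461/20
7860/341
322721/14001
77870081/3378333
7799609939/338380021
257938680834/11190469385
9293592119963/403195277881
399882399839243/17348587418268
19203648784403627/833135391354745
96418126321857378/4183025544191993
597712406715547895/25931288656506703
121104375013043700675/5254019275399767233

APPEND 23: p_0 = 23·1 + 0 = 23, q_0 = 23·0 + 1 = 1 → 23/1
APPEND 20: p_1 = 20·23 + 1 = 461, q_1 = 20·1 + 0 = 20 → 461/20
APPEND 17: p_2 = 17·461 + 23 = 7860, q_2 = 17·20 + 1 = 341 → 7860/341
APPEND 41: p_3 = 41·7860 + 461 = 322721, q_3 = 41·341 + 20 = 14001 → 322721/14001
APPEND 20: p_4 = 20·322721 + 7860 = 6462280, q_4 = 20·14001 + 341 = 280361 → 6462280/280361
APPEND 12: p_5 = 12·6462280 + 322721 = 77870081, q_5 = 12·280361 + 14001 = 3378333 → 77870081/3378333
APPEND 7: p_6 = 7·77870081 + 6462280 = 551552847, q_6 = 7·3378333 + 280361 = 23928692 → 551552847/23928692
APPEND 14: p_7 = 14·551552847 + 77870081 = 7799609939, q_7 = 14·23928692 + 3378333 = 338380021 → 7799609939/338380021
APPEND 33: p_8 = 33·7799609939 + 551552847 = 257938680834, q_8 = 33·338380021 + 23928692 = 11190469385 → 257938680834/11190469385
APPEND 36: p_9 = 36·257938680834 + 7799609939 = 9293592119963, q_9 = 36·11190469385 + 338380021 = 403195277881 → 9293592119963/403195277881
APPEND 43: p_10 = 43·9293592119963 + 257938680834 = 399882399839243, q_10 = 43·403195277881 + 11190469385 = 17348587418268 → 399882399839243/17348587418268
APPEND 48: p_11 = 48·399882399839243 + 9293592119963 = 19203648784403627, q_11 = 48·17348587418268 + 403195277881 = 833135391354745 → 19203648784403627/833135391354745
APPEND 5: p_12 = 5·19203648784403627 + 399882399839243 = 96418126321857378, q_12 = 5·833135391354745 + 17348587418268 = 4183025544191993 → 96418126321857378/4183025544191993
APPEND 6: p_13 = 6·96418126321857378 + 19203648784403627 = 597712406715547895, q_13 = 6·4183025544191993 + 833135391354745 = 25931288656506703 → 597712406715547895/25931288656506703
APPEND 20: p_14 = 20·597712406715547895 + 96418126321857378 = 12050666260632815278, q_14 = 20·25931288656506703 + 4183025544191993 = 522808798674326053 → 12050666260632815278/522808798674326053
APPEND 10: p_15 = 10·12050666260632815278 + 597712406715547895 = 121104375013043700675, q_15 = 10·522808798674326053 + 25931288656506703 = 5254019275399767233 → 121104375013043700675/5254019275399767233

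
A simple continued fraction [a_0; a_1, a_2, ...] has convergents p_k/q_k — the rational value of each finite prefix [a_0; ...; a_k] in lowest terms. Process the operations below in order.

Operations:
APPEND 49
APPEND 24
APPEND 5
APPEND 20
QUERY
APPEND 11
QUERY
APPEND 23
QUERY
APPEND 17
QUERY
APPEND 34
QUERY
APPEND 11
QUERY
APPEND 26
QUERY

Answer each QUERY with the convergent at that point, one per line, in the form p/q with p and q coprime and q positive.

APPEND 49: p_0 = 49·1 + 0 = 49, q_0 = 49·0 + 1 = 1 → 49/1
APPEND 24: p_1 = 24·49 + 1 = 1177, q_1 = 24·1 + 0 = 24 → 1177/24
APPEND 5: p_2 = 5·1177 + 49 = 5934, q_2 = 5·24 + 1 = 121 → 5934/121
APPEND 20: p_3 = 20·5934 + 1177 = 119857, q_3 = 20·121 + 24 = 2444 → 119857/2444
APPEND 11: p_4 = 11·119857 + 5934 = 1324361, q_4 = 11·2444 + 121 = 27005 → 1324361/27005
APPEND 23: p_5 = 23·1324361 + 119857 = 30580160, q_5 = 23·27005 + 2444 = 623559 → 30580160/623559
APPEND 17: p_6 = 17·30580160 + 1324361 = 521187081, q_6 = 17·623559 + 27005 = 10627508 → 521187081/10627508
APPEND 34: p_7 = 34·521187081 + 30580160 = 17750940914, q_7 = 34·10627508 + 623559 = 361958831 → 17750940914/361958831
APPEND 11: p_8 = 11·17750940914 + 521187081 = 195781537135, q_8 = 11·361958831 + 10627508 = 3992174649 → 195781537135/3992174649
APPEND 26: p_9 = 26·195781537135 + 17750940914 = 5108070906424, q_9 = 26·3992174649 + 361958831 = 104158499705 → 5108070906424/104158499705

119857/2444
1324361/27005
30580160/623559
521187081/10627508
17750940914/361958831
195781537135/3992174649
5108070906424/104158499705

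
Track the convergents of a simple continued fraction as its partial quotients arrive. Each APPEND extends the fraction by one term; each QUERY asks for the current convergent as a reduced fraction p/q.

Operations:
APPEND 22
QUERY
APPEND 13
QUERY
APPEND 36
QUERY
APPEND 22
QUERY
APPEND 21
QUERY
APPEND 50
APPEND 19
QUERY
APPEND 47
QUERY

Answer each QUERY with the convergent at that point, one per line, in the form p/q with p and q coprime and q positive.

22/1
287/13
10354/469
228075/10331
4799929/217420
4569065904/206962709
214986322013/9738128654

APPEND 22: p_0 = 22·1 + 0 = 22, q_0 = 22·0 + 1 = 1 → 22/1
APPEND 13: p_1 = 13·22 + 1 = 287, q_1 = 13·1 + 0 = 13 → 287/13
APPEND 36: p_2 = 36·287 + 22 = 10354, q_2 = 36·13 + 1 = 469 → 10354/469
APPEND 22: p_3 = 22·10354 + 287 = 228075, q_3 = 22·469 + 13 = 10331 → 228075/10331
APPEND 21: p_4 = 21·228075 + 10354 = 4799929, q_4 = 21·10331 + 469 = 217420 → 4799929/217420
APPEND 50: p_5 = 50·4799929 + 228075 = 240224525, q_5 = 50·217420 + 10331 = 10881331 → 240224525/10881331
APPEND 19: p_6 = 19·240224525 + 4799929 = 4569065904, q_6 = 19·10881331 + 217420 = 206962709 → 4569065904/206962709
APPEND 47: p_7 = 47·4569065904 + 240224525 = 214986322013, q_7 = 47·206962709 + 10881331 = 9738128654 → 214986322013/9738128654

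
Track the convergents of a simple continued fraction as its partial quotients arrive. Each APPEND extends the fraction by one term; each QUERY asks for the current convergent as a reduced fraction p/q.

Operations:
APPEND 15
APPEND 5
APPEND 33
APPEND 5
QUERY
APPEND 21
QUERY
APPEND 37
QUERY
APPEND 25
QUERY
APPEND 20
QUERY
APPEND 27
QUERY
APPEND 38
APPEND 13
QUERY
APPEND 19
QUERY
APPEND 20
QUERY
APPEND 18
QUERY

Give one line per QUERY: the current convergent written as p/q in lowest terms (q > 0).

APPEND 15: p_0 = 15·1 + 0 = 15, q_0 = 15·0 + 1 = 1 → 15/1
APPEND 5: p_1 = 5·15 + 1 = 76, q_1 = 5·1 + 0 = 5 → 76/5
APPEND 33: p_2 = 33·76 + 15 = 2523, q_2 = 33·5 + 1 = 166 → 2523/166
APPEND 5: p_3 = 5·2523 + 76 = 12691, q_3 = 5·166 + 5 = 835 → 12691/835
APPEND 21: p_4 = 21·12691 + 2523 = 269034, q_4 = 21·835 + 166 = 17701 → 269034/17701
APPEND 37: p_5 = 37·269034 + 12691 = 9966949, q_5 = 37·17701 + 835 = 655772 → 9966949/655772
APPEND 25: p_6 = 25·9966949 + 269034 = 249442759, q_6 = 25·655772 + 17701 = 16412001 → 249442759/16412001
APPEND 20: p_7 = 20·249442759 + 9966949 = 4998822129, q_7 = 20·16412001 + 655772 = 328895792 → 4998822129/328895792
APPEND 27: p_8 = 27·4998822129 + 249442759 = 135217640242, q_8 = 27·328895792 + 16412001 = 8896598385 → 135217640242/8896598385
APPEND 38: p_9 = 38·135217640242 + 4998822129 = 5143269151325, q_9 = 38·8896598385 + 328895792 = 338399634422 → 5143269151325/338399634422
APPEND 13: p_10 = 13·5143269151325 + 135217640242 = 66997716607467, q_10 = 13·338399634422 + 8896598385 = 4408091845871 → 66997716607467/4408091845871
APPEND 19: p_11 = 19·66997716607467 + 5143269151325 = 1278099884693198, q_11 = 19·4408091845871 + 338399634422 = 84092144705971 → 1278099884693198/84092144705971
APPEND 20: p_12 = 20·1278099884693198 + 66997716607467 = 25628995410471427, q_12 = 20·84092144705971 + 4408091845871 = 1686250985965291 → 25628995410471427/1686250985965291
APPEND 18: p_13 = 18·25628995410471427 + 1278099884693198 = 462600017273178884, q_13 = 18·1686250985965291 + 84092144705971 = 30436609892081209 → 462600017273178884/30436609892081209

12691/835
269034/17701
9966949/655772
249442759/16412001
4998822129/328895792
135217640242/8896598385
66997716607467/4408091845871
1278099884693198/84092144705971
25628995410471427/1686250985965291
462600017273178884/30436609892081209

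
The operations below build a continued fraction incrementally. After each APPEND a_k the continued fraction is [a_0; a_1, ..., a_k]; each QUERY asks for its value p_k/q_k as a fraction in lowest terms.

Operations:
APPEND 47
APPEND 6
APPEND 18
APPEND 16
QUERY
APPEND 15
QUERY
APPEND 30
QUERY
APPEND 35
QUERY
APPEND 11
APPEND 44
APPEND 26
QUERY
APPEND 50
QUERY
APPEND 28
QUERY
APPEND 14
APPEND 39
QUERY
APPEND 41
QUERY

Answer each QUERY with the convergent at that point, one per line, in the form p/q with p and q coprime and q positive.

82539/1750
1243226/26359
37379319/792520
1309519391/27764559
16570243554066/351323934539
829148939297971/17579697408945
23232740543897254/492582851384999
12740645886144418807/270128427906543308
522692568848475030614/11082179283785074559

APPEND 47: p_0 = 47·1 + 0 = 47, q_0 = 47·0 + 1 = 1 → 47/1
APPEND 6: p_1 = 6·47 + 1 = 283, q_1 = 6·1 + 0 = 6 → 283/6
APPEND 18: p_2 = 18·283 + 47 = 5141, q_2 = 18·6 + 1 = 109 → 5141/109
APPEND 16: p_3 = 16·5141 + 283 = 82539, q_3 = 16·109 + 6 = 1750 → 82539/1750
APPEND 15: p_4 = 15·82539 + 5141 = 1243226, q_4 = 15·1750 + 109 = 26359 → 1243226/26359
APPEND 30: p_5 = 30·1243226 + 82539 = 37379319, q_5 = 30·26359 + 1750 = 792520 → 37379319/792520
APPEND 35: p_6 = 35·37379319 + 1243226 = 1309519391, q_6 = 35·792520 + 26359 = 27764559 → 1309519391/27764559
APPEND 11: p_7 = 11·1309519391 + 37379319 = 14442092620, q_7 = 11·27764559 + 792520 = 306202669 → 14442092620/306202669
APPEND 44: p_8 = 44·14442092620 + 1309519391 = 636761594671, q_8 = 44·306202669 + 27764559 = 13500681995 → 636761594671/13500681995
APPEND 26: p_9 = 26·636761594671 + 14442092620 = 16570243554066, q_9 = 26·13500681995 + 306202669 = 351323934539 → 16570243554066/351323934539
APPEND 50: p_10 = 50·16570243554066 + 636761594671 = 829148939297971, q_10 = 50·351323934539 + 13500681995 = 17579697408945 → 829148939297971/17579697408945
APPEND 28: p_11 = 28·829148939297971 + 16570243554066 = 23232740543897254, q_11 = 28·17579697408945 + 351323934539 = 492582851384999 → 23232740543897254/492582851384999
APPEND 14: p_12 = 14·23232740543897254 + 829148939297971 = 326087516553859527, q_12 = 14·492582851384999 + 17579697408945 = 6913739616798931 → 326087516553859527/6913739616798931
APPEND 39: p_13 = 39·326087516553859527 + 23232740543897254 = 12740645886144418807, q_13 = 39·6913739616798931 + 492582851384999 = 270128427906543308 → 12740645886144418807/270128427906543308
APPEND 41: p_14 = 41·12740645886144418807 + 326087516553859527 = 522692568848475030614, q_14 = 41·270128427906543308 + 6913739616798931 = 11082179283785074559 → 522692568848475030614/11082179283785074559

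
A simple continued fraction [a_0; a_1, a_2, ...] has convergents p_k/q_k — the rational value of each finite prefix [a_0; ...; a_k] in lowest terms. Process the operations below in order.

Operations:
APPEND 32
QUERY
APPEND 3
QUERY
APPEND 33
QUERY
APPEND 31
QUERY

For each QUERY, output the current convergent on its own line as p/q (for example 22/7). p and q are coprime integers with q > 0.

32/1
97/3
3233/100
100320/3103

APPEND 32: p_0 = 32·1 + 0 = 32, q_0 = 32·0 + 1 = 1 → 32/1
APPEND 3: p_1 = 3·32 + 1 = 97, q_1 = 3·1 + 0 = 3 → 97/3
APPEND 33: p_2 = 33·97 + 32 = 3233, q_2 = 33·3 + 1 = 100 → 3233/100
APPEND 31: p_3 = 31·3233 + 97 = 100320, q_3 = 31·100 + 3 = 3103 → 100320/3103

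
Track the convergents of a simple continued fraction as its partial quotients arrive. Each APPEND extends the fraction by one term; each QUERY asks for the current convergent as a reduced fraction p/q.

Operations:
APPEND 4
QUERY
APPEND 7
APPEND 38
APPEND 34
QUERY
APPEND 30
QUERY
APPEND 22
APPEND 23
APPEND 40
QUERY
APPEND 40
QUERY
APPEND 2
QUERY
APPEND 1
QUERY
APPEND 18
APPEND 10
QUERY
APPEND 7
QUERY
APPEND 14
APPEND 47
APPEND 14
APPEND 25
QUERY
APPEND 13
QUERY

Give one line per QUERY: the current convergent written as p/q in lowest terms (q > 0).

4/1
37633/9085
1130096/272817
22977868985/5547098019
919688583631/222022447934
1862355036247/449591993887
2782043619878/671614441821
522173445560388/126058133908471
3707153259116767/894945589305962
867422766521279856989/209404932761465608820
11311094173191501363629/2730616495454485685929

APPEND 4: p_0 = 4·1 + 0 = 4, q_0 = 4·0 + 1 = 1 → 4/1
APPEND 7: p_1 = 7·4 + 1 = 29, q_1 = 7·1 + 0 = 7 → 29/7
APPEND 38: p_2 = 38·29 + 4 = 1106, q_2 = 38·7 + 1 = 267 → 1106/267
APPEND 34: p_3 = 34·1106 + 29 = 37633, q_3 = 34·267 + 7 = 9085 → 37633/9085
APPEND 30: p_4 = 30·37633 + 1106 = 1130096, q_4 = 30·9085 + 267 = 272817 → 1130096/272817
APPEND 22: p_5 = 22·1130096 + 37633 = 24899745, q_5 = 22·272817 + 9085 = 6011059 → 24899745/6011059
APPEND 23: p_6 = 23·24899745 + 1130096 = 573824231, q_6 = 23·6011059 + 272817 = 138527174 → 573824231/138527174
APPEND 40: p_7 = 40·573824231 + 24899745 = 22977868985, q_7 = 40·138527174 + 6011059 = 5547098019 → 22977868985/5547098019
APPEND 40: p_8 = 40·22977868985 + 573824231 = 919688583631, q_8 = 40·5547098019 + 138527174 = 222022447934 → 919688583631/222022447934
APPEND 2: p_9 = 2·919688583631 + 22977868985 = 1862355036247, q_9 = 2·222022447934 + 5547098019 = 449591993887 → 1862355036247/449591993887
APPEND 1: p_10 = 1·1862355036247 + 919688583631 = 2782043619878, q_10 = 1·449591993887 + 222022447934 = 671614441821 → 2782043619878/671614441821
APPEND 18: p_11 = 18·2782043619878 + 1862355036247 = 51939140194051, q_11 = 18·671614441821 + 449591993887 = 12538651946665 → 51939140194051/12538651946665
APPEND 10: p_12 = 10·51939140194051 + 2782043619878 = 522173445560388, q_12 = 10·12538651946665 + 671614441821 = 126058133908471 → 522173445560388/126058133908471
APPEND 7: p_13 = 7·522173445560388 + 51939140194051 = 3707153259116767, q_13 = 7·126058133908471 + 12538651946665 = 894945589305962 → 3707153259116767/894945589305962
APPEND 14: p_14 = 14·3707153259116767 + 522173445560388 = 52422319073195126, q_14 = 14·894945589305962 + 126058133908471 = 12655296384191939 → 52422319073195126/12655296384191939
APPEND 47: p_15 = 47·52422319073195126 + 3707153259116767 = 2467556149699287689, q_15 = 47·12655296384191939 + 894945589305962 = 595693875646327095 → 2467556149699287689/595693875646327095
APPEND 14: p_16 = 14·2467556149699287689 + 52422319073195126 = 34598208414863222772, q_16 = 14·595693875646327095 + 12655296384191939 = 8352369555432771269 → 34598208414863222772/8352369555432771269
APPEND 25: p_17 = 25·34598208414863222772 + 2467556149699287689 = 867422766521279856989, q_17 = 25·8352369555432771269 + 595693875646327095 = 209404932761465608820 → 867422766521279856989/209404932761465608820
APPEND 13: p_18 = 13·867422766521279856989 + 34598208414863222772 = 11311094173191501363629, q_18 = 13·209404932761465608820 + 8352369555432771269 = 2730616495454485685929 → 11311094173191501363629/2730616495454485685929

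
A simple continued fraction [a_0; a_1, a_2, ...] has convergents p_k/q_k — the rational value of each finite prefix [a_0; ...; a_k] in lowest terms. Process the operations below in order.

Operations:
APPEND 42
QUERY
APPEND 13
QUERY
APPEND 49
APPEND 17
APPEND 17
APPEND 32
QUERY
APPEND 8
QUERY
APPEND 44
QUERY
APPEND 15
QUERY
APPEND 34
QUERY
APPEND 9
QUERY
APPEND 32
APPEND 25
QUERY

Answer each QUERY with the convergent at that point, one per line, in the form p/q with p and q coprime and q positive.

42/1
547/13
249876080/5938571
2006802989/47693809
88549207596/2104466167
1330244916929/31614686314
45316876383182/1077003800843
409182132365567/9724648893901
328887809934398717/7816368859035776

APPEND 42: p_0 = 42·1 + 0 = 42, q_0 = 42·0 + 1 = 1 → 42/1
APPEND 13: p_1 = 13·42 + 1 = 547, q_1 = 13·1 + 0 = 13 → 547/13
APPEND 49: p_2 = 49·547 + 42 = 26845, q_2 = 49·13 + 1 = 638 → 26845/638
APPEND 17: p_3 = 17·26845 + 547 = 456912, q_3 = 17·638 + 13 = 10859 → 456912/10859
APPEND 17: p_4 = 17·456912 + 26845 = 7794349, q_4 = 17·10859 + 638 = 185241 → 7794349/185241
APPEND 32: p_5 = 32·7794349 + 456912 = 249876080, q_5 = 32·185241 + 10859 = 5938571 → 249876080/5938571
APPEND 8: p_6 = 8·249876080 + 7794349 = 2006802989, q_6 = 8·5938571 + 185241 = 47693809 → 2006802989/47693809
APPEND 44: p_7 = 44·2006802989 + 249876080 = 88549207596, q_7 = 44·47693809 + 5938571 = 2104466167 → 88549207596/2104466167
APPEND 15: p_8 = 15·88549207596 + 2006802989 = 1330244916929, q_8 = 15·2104466167 + 47693809 = 31614686314 → 1330244916929/31614686314
APPEND 34: p_9 = 34·1330244916929 + 88549207596 = 45316876383182, q_9 = 34·31614686314 + 2104466167 = 1077003800843 → 45316876383182/1077003800843
APPEND 9: p_10 = 9·45316876383182 + 1330244916929 = 409182132365567, q_10 = 9·1077003800843 + 31614686314 = 9724648893901 → 409182132365567/9724648893901
APPEND 32: p_11 = 32·409182132365567 + 45316876383182 = 13139145112081326, q_11 = 32·9724648893901 + 1077003800843 = 312265768405675 → 13139145112081326/312265768405675
APPEND 25: p_12 = 25·13139145112081326 + 409182132365567 = 328887809934398717, q_12 = 25·312265768405675 + 9724648893901 = 7816368859035776 → 328887809934398717/7816368859035776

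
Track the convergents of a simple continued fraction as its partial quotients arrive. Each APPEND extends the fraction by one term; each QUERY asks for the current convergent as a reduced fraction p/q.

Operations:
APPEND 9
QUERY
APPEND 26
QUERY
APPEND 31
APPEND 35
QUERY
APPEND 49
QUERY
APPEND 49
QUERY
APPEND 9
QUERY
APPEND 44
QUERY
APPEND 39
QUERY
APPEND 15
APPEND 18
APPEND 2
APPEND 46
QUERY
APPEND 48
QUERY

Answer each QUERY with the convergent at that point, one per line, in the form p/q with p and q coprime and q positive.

APPEND 9: p_0 = 9·1 + 0 = 9, q_0 = 9·0 + 1 = 1 → 9/1
APPEND 26: p_1 = 26·9 + 1 = 235, q_1 = 26·1 + 0 = 26 → 235/26
APPEND 31: p_2 = 31·235 + 9 = 7294, q_2 = 31·26 + 1 = 807 → 7294/807
APPEND 35: p_3 = 35·7294 + 235 = 255525, q_3 = 35·807 + 26 = 28271 → 255525/28271
APPEND 49: p_4 = 49·255525 + 7294 = 12528019, q_4 = 49·28271 + 807 = 1386086 → 12528019/1386086
APPEND 49: p_5 = 49·12528019 + 255525 = 614128456, q_5 = 49·1386086 + 28271 = 67946485 → 614128456/67946485
APPEND 9: p_6 = 9·614128456 + 12528019 = 5539684123, q_6 = 9·67946485 + 1386086 = 612904451 → 5539684123/612904451
APPEND 44: p_7 = 44·5539684123 + 614128456 = 244360229868, q_7 = 44·612904451 + 67946485 = 27035742329 → 244360229868/27035742329
APPEND 39: p_8 = 39·244360229868 + 5539684123 = 9535588648975, q_8 = 39·27035742329 + 612904451 = 1055006855282 → 9535588648975/1055006855282
APPEND 15: p_9 = 15·9535588648975 + 244360229868 = 143278189964493, q_9 = 15·1055006855282 + 27035742329 = 15852138571559 → 143278189964493/15852138571559
APPEND 18: p_10 = 18·143278189964493 + 9535588648975 = 2588543008009849, q_10 = 18·15852138571559 + 1055006855282 = 286393501143344 → 2588543008009849/286393501143344
APPEND 2: p_11 = 2·2588543008009849 + 143278189964493 = 5320364205984191, q_11 = 2·286393501143344 + 15852138571559 = 588639140858247 → 5320364205984191/588639140858247
APPEND 46: p_12 = 46·5320364205984191 + 2588543008009849 = 247325296483282635, q_12 = 46·588639140858247 + 286393501143344 = 27363793980622706 → 247325296483282635/27363793980622706
APPEND 48: p_13 = 48·247325296483282635 + 5320364205984191 = 11876934595403550671, q_13 = 48·27363793980622706 + 588639140858247 = 1314050750210748135 → 11876934595403550671/1314050750210748135

9/1
235/26
255525/28271
12528019/1386086
614128456/67946485
5539684123/612904451
244360229868/27035742329
9535588648975/1055006855282
247325296483282635/27363793980622706
11876934595403550671/1314050750210748135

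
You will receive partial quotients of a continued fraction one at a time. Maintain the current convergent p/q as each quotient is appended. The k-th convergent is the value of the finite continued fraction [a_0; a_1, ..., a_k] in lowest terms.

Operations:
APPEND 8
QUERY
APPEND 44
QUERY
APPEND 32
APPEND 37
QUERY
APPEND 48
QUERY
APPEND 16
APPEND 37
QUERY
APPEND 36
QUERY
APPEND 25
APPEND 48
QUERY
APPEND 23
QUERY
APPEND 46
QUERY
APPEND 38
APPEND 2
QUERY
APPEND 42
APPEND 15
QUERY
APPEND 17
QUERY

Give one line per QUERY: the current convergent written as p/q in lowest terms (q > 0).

APPEND 8: p_0 = 8·1 + 0 = 8, q_0 = 8·0 + 1 = 1 → 8/1
APPEND 44: p_1 = 44·8 + 1 = 353, q_1 = 44·1 + 0 = 44 → 353/44
APPEND 32: p_2 = 32·353 + 8 = 11304, q_2 = 32·44 + 1 = 1409 → 11304/1409
APPEND 37: p_3 = 37·11304 + 353 = 418601, q_3 = 37·1409 + 44 = 52177 → 418601/52177
APPEND 48: p_4 = 48·418601 + 11304 = 20104152, q_4 = 48·52177 + 1409 = 2505905 → 20104152/2505905
APPEND 16: p_5 = 16·20104152 + 418601 = 322085033, q_5 = 16·2505905 + 52177 = 40146657 → 322085033/40146657
APPEND 37: p_6 = 37·322085033 + 20104152 = 11937250373, q_6 = 37·40146657 + 2505905 = 1487932214 → 11937250373/1487932214
APPEND 36: p_7 = 36·11937250373 + 322085033 = 430063098461, q_7 = 36·1487932214 + 40146657 = 53605706361 → 430063098461/53605706361
APPEND 25: p_8 = 25·430063098461 + 11937250373 = 10763514711898, q_8 = 25·53605706361 + 1487932214 = 1341630591239 → 10763514711898/1341630591239
APPEND 48: p_9 = 48·10763514711898 + 430063098461 = 517078769269565, q_9 = 48·1341630591239 + 53605706361 = 64451874085833 → 517078769269565/64451874085833
APPEND 23: p_10 = 23·517078769269565 + 10763514711898 = 11903575207911893, q_10 = 23·64451874085833 + 1341630591239 = 1483734734565398 → 11903575207911893/1483734734565398
APPEND 46: p_11 = 46·11903575207911893 + 517078769269565 = 548081538333216643, q_11 = 46·1483734734565398 + 64451874085833 = 68316249664094141 → 548081538333216643/68316249664094141
APPEND 38: p_12 = 38·548081538333216643 + 11903575207911893 = 20839002031870144327, q_12 = 38·68316249664094141 + 1483734734565398 = 2597501221970142756 → 20839002031870144327/2597501221970142756
APPEND 2: p_13 = 2·20839002031870144327 + 548081538333216643 = 42226085602073505297, q_13 = 2·2597501221970142756 + 68316249664094141 = 5263318693604379653 → 42226085602073505297/5263318693604379653
APPEND 42: p_14 = 42·42226085602073505297 + 20839002031870144327 = 1794334597318957366801, q_14 = 42·5263318693604379653 + 2597501221970142756 = 223656886353354088182 → 1794334597318957366801/223656886353354088182
APPEND 15: p_15 = 15·1794334597318957366801 + 42226085602073505297 = 26957245045386434007312, q_15 = 15·223656886353354088182 + 5263318693604379653 = 3360116613993915702383 → 26957245045386434007312/3360116613993915702383
APPEND 17: p_16 = 17·26957245045386434007312 + 1794334597318957366801 = 460067500368888335491105, q_16 = 17·3360116613993915702383 + 223656886353354088182 = 57345639324249921028693 → 460067500368888335491105/57345639324249921028693

8/1
353/44
418601/52177
20104152/2505905
11937250373/1487932214
430063098461/53605706361
517078769269565/64451874085833
11903575207911893/1483734734565398
548081538333216643/68316249664094141
42226085602073505297/5263318693604379653
26957245045386434007312/3360116613993915702383
460067500368888335491105/57345639324249921028693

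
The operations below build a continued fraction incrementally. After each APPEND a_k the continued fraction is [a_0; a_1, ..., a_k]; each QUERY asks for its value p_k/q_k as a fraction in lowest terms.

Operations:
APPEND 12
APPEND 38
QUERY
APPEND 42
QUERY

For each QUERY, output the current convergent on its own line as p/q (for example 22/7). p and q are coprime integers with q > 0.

457/38
19206/1597

APPEND 12: p_0 = 12·1 + 0 = 12, q_0 = 12·0 + 1 = 1 → 12/1
APPEND 38: p_1 = 38·12 + 1 = 457, q_1 = 38·1 + 0 = 38 → 457/38
APPEND 42: p_2 = 42·457 + 12 = 19206, q_2 = 42·38 + 1 = 1597 → 19206/1597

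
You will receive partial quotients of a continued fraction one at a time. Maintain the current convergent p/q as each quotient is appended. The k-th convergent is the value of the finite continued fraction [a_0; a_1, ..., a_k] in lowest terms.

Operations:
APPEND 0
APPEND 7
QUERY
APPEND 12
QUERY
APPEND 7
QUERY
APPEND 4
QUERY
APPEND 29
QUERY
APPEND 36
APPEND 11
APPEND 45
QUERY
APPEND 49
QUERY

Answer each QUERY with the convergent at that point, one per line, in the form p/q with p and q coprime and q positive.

APPEND 0: p_0 = 0·1 + 0 = 0, q_0 = 0·0 + 1 = 1 → 0/1
APPEND 7: p_1 = 7·0 + 1 = 1, q_1 = 7·1 + 0 = 7 → 1/7
APPEND 12: p_2 = 12·1 + 0 = 12, q_2 = 12·7 + 1 = 85 → 12/85
APPEND 7: p_3 = 7·12 + 1 = 85, q_3 = 7·85 + 7 = 602 → 85/602
APPEND 4: p_4 = 4·85 + 12 = 352, q_4 = 4·602 + 85 = 2493 → 352/2493
APPEND 29: p_5 = 29·352 + 85 = 10293, q_5 = 29·2493 + 602 = 72899 → 10293/72899
APPEND 36: p_6 = 36·10293 + 352 = 370900, q_6 = 36·72899 + 2493 = 2626857 → 370900/2626857
APPEND 11: p_7 = 11·370900 + 10293 = 4090193, q_7 = 11·2626857 + 72899 = 28968326 → 4090193/28968326
APPEND 45: p_8 = 45·4090193 + 370900 = 184429585, q_8 = 45·28968326 + 2626857 = 1306201527 → 184429585/1306201527
APPEND 49: p_9 = 49·184429585 + 4090193 = 9041139858, q_9 = 49·1306201527 + 28968326 = 64032843149 → 9041139858/64032843149

1/7
12/85
85/602
352/2493
10293/72899
184429585/1306201527
9041139858/64032843149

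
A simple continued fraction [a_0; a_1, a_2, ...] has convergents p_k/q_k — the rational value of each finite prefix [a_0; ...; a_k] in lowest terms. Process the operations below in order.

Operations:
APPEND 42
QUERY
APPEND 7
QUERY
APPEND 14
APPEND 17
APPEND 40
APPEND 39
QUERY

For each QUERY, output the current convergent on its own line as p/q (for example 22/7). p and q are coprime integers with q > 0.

42/1
295/7
111335567/2641951

APPEND 42: p_0 = 42·1 + 0 = 42, q_0 = 42·0 + 1 = 1 → 42/1
APPEND 7: p_1 = 7·42 + 1 = 295, q_1 = 7·1 + 0 = 7 → 295/7
APPEND 14: p_2 = 14·295 + 42 = 4172, q_2 = 14·7 + 1 = 99 → 4172/99
APPEND 17: p_3 = 17·4172 + 295 = 71219, q_3 = 17·99 + 7 = 1690 → 71219/1690
APPEND 40: p_4 = 40·71219 + 4172 = 2852932, q_4 = 40·1690 + 99 = 67699 → 2852932/67699
APPEND 39: p_5 = 39·2852932 + 71219 = 111335567, q_5 = 39·67699 + 1690 = 2641951 → 111335567/2641951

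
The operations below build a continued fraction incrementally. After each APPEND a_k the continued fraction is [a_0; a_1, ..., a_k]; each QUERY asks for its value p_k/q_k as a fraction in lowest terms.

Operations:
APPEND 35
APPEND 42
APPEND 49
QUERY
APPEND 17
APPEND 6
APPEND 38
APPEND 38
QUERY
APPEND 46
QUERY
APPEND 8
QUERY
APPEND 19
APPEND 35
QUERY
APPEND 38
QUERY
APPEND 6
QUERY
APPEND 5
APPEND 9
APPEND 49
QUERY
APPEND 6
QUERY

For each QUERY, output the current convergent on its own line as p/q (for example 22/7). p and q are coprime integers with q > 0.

72114/2059
10792482302/308147115
496738002885/14182870837
3984696505382/113771113811
2671193702685387/76267962277421
101581566673649849/2900358400575244
612160593744584481/17478418365728885
1427769833738769575837/40765705501235809063
8595692623844931189789/245424343477843560284

APPEND 35: p_0 = 35·1 + 0 = 35, q_0 = 35·0 + 1 = 1 → 35/1
APPEND 42: p_1 = 42·35 + 1 = 1471, q_1 = 42·1 + 0 = 42 → 1471/42
APPEND 49: p_2 = 49·1471 + 35 = 72114, q_2 = 49·42 + 1 = 2059 → 72114/2059
APPEND 17: p_3 = 17·72114 + 1471 = 1227409, q_3 = 17·2059 + 42 = 35045 → 1227409/35045
APPEND 6: p_4 = 6·1227409 + 72114 = 7436568, q_4 = 6·35045 + 2059 = 212329 → 7436568/212329
APPEND 38: p_5 = 38·7436568 + 1227409 = 283816993, q_5 = 38·212329 + 35045 = 8103547 → 283816993/8103547
APPEND 38: p_6 = 38·283816993 + 7436568 = 10792482302, q_6 = 38·8103547 + 212329 = 308147115 → 10792482302/308147115
APPEND 46: p_7 = 46·10792482302 + 283816993 = 496738002885, q_7 = 46·308147115 + 8103547 = 14182870837 → 496738002885/14182870837
APPEND 8: p_8 = 8·496738002885 + 10792482302 = 3984696505382, q_8 = 8·14182870837 + 308147115 = 113771113811 → 3984696505382/113771113811
APPEND 19: p_9 = 19·3984696505382 + 496738002885 = 76205971605143, q_9 = 19·113771113811 + 14182870837 = 2175834033246 → 76205971605143/2175834033246
APPEND 35: p_10 = 35·76205971605143 + 3984696505382 = 2671193702685387, q_10 = 35·2175834033246 + 113771113811 = 76267962277421 → 2671193702685387/76267962277421
APPEND 38: p_11 = 38·2671193702685387 + 76205971605143 = 101581566673649849, q_11 = 38·76267962277421 + 2175834033246 = 2900358400575244 → 101581566673649849/2900358400575244
APPEND 6: p_12 = 6·101581566673649849 + 2671193702685387 = 612160593744584481, q_12 = 6·2900358400575244 + 76267962277421 = 17478418365728885 → 612160593744584481/17478418365728885
APPEND 5: p_13 = 5·612160593744584481 + 101581566673649849 = 3162384535396572254, q_13 = 5·17478418365728885 + 2900358400575244 = 90292450229219669 → 3162384535396572254/90292450229219669
APPEND 9: p_14 = 9·3162384535396572254 + 612160593744584481 = 29073621412313734767, q_14 = 9·90292450229219669 + 17478418365728885 = 830110470428705906 → 29073621412313734767/830110470428705906
APPEND 49: p_15 = 49·29073621412313734767 + 3162384535396572254 = 1427769833738769575837, q_15 = 49·830110470428705906 + 90292450229219669 = 40765705501235809063 → 1427769833738769575837/40765705501235809063
APPEND 6: p_16 = 6·1427769833738769575837 + 29073621412313734767 = 8595692623844931189789, q_16 = 6·40765705501235809063 + 830110470428705906 = 245424343477843560284 → 8595692623844931189789/245424343477843560284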